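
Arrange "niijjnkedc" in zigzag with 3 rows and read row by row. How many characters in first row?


Zigzag "niijjnkedc" into 3 rows:
Placing characters:
  'n' => row 0
  'i' => row 1
  'i' => row 2
  'j' => row 1
  'j' => row 0
  'n' => row 1
  'k' => row 2
  'e' => row 1
  'd' => row 0
  'c' => row 1
Rows:
  Row 0: "njd"
  Row 1: "ijnec"
  Row 2: "ik"
First row length: 3

3


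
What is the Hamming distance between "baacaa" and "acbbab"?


Comparing "baacaa" and "acbbab" position by position:
  Position 0: 'b' vs 'a' => differ
  Position 1: 'a' vs 'c' => differ
  Position 2: 'a' vs 'b' => differ
  Position 3: 'c' vs 'b' => differ
  Position 4: 'a' vs 'a' => same
  Position 5: 'a' vs 'b' => differ
Total differences (Hamming distance): 5

5


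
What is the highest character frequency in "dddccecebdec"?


Input: dddccecebdec
Character counts:
  'b': 1
  'c': 4
  'd': 4
  'e': 3
Maximum frequency: 4

4


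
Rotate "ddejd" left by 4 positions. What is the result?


Input: "ddejd", rotate left by 4
First 4 characters: "ddej"
Remaining characters: "d"
Concatenate remaining + first: "d" + "ddej" = "dddej"

dddej


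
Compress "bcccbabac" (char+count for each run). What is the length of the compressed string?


Input: bcccbabac
Runs:
  'b' x 1 => "b1"
  'c' x 3 => "c3"
  'b' x 1 => "b1"
  'a' x 1 => "a1"
  'b' x 1 => "b1"
  'a' x 1 => "a1"
  'c' x 1 => "c1"
Compressed: "b1c3b1a1b1a1c1"
Compressed length: 14

14


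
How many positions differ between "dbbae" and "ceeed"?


Comparing "dbbae" and "ceeed" position by position:
  Position 0: 'd' vs 'c' => DIFFER
  Position 1: 'b' vs 'e' => DIFFER
  Position 2: 'b' vs 'e' => DIFFER
  Position 3: 'a' vs 'e' => DIFFER
  Position 4: 'e' vs 'd' => DIFFER
Positions that differ: 5

5


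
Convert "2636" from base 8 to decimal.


Input: "2636" in base 8
Positional expansion:
  Digit '2' (value 2) x 8^3 = 1024
  Digit '6' (value 6) x 8^2 = 384
  Digit '3' (value 3) x 8^1 = 24
  Digit '6' (value 6) x 8^0 = 6
Sum = 1438

1438


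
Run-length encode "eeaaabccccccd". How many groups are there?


Input: eeaaabccccccd
Scanning for consecutive runs:
  Group 1: 'e' x 2 (positions 0-1)
  Group 2: 'a' x 3 (positions 2-4)
  Group 3: 'b' x 1 (positions 5-5)
  Group 4: 'c' x 6 (positions 6-11)
  Group 5: 'd' x 1 (positions 12-12)
Total groups: 5

5


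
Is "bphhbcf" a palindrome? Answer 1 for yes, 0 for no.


Input: bphhbcf
Reversed: fcbhhpb
  Compare pos 0 ('b') with pos 6 ('f'): MISMATCH
  Compare pos 1 ('p') with pos 5 ('c'): MISMATCH
  Compare pos 2 ('h') with pos 4 ('b'): MISMATCH
Result: not a palindrome

0


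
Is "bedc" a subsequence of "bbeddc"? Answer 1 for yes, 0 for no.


Check if "bedc" is a subsequence of "bbeddc"
Greedy scan:
  Position 0 ('b'): matches sub[0] = 'b'
  Position 1 ('b'): no match needed
  Position 2 ('e'): matches sub[1] = 'e'
  Position 3 ('d'): matches sub[2] = 'd'
  Position 4 ('d'): no match needed
  Position 5 ('c'): matches sub[3] = 'c'
All 4 characters matched => is a subsequence

1


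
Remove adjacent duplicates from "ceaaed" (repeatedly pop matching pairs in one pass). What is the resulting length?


Input: ceaaed
Stack-based adjacent duplicate removal:
  Read 'c': push. Stack: c
  Read 'e': push. Stack: ce
  Read 'a': push. Stack: cea
  Read 'a': matches stack top 'a' => pop. Stack: ce
  Read 'e': matches stack top 'e' => pop. Stack: c
  Read 'd': push. Stack: cd
Final stack: "cd" (length 2)

2


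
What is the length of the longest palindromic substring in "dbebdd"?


Input: "dbebdd"
Checking substrings for palindromes:
  [0:5] "dbebd" (len 5) => palindrome
  [1:4] "beb" (len 3) => palindrome
  [4:6] "dd" (len 2) => palindrome
Longest palindromic substring: "dbebd" with length 5

5


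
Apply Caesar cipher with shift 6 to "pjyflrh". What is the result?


Caesar cipher: shift "pjyflrh" by 6
  'p' (pos 15) + 6 = pos 21 = 'v'
  'j' (pos 9) + 6 = pos 15 = 'p'
  'y' (pos 24) + 6 = pos 4 = 'e'
  'f' (pos 5) + 6 = pos 11 = 'l'
  'l' (pos 11) + 6 = pos 17 = 'r'
  'r' (pos 17) + 6 = pos 23 = 'x'
  'h' (pos 7) + 6 = pos 13 = 'n'
Result: vpelrxn

vpelrxn


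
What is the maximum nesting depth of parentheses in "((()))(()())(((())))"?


Input: "((()))(()())(((())))"
Tracking depth:
  Position 0 '(': depth becomes 1
  Position 1 '(': depth becomes 2
  Position 2 '(': depth becomes 3
  Position 3 ')': depth becomes 2
  Position 4 ')': depth becomes 1
  Position 5 ')': depth becomes 0
  Position 6 '(': depth becomes 1
  Position 7 '(': depth becomes 2
  Position 8 ')': depth becomes 1
  Position 9 '(': depth becomes 2
  Position 10 ')': depth becomes 1
  Position 11 ')': depth becomes 0
  Position 12 '(': depth becomes 1
  Position 13 '(': depth becomes 2
  Position 14 '(': depth becomes 3
  Position 15 '(': depth becomes 4
  Position 16 ')': depth becomes 3
  Position 17 ')': depth becomes 2
  Position 18 ')': depth becomes 1
  Position 19 ')': depth becomes 0
Maximum depth reached: 4

4


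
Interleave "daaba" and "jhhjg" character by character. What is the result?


Interleaving "daaba" and "jhhjg":
  Position 0: 'd' from first, 'j' from second => "dj"
  Position 1: 'a' from first, 'h' from second => "ah"
  Position 2: 'a' from first, 'h' from second => "ah"
  Position 3: 'b' from first, 'j' from second => "bj"
  Position 4: 'a' from first, 'g' from second => "ag"
Result: djahahbjag

djahahbjag


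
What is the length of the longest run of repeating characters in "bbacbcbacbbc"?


Input: "bbacbcbacbbc"
Scanning for longest run:
  Position 1 ('b'): continues run of 'b', length=2
  Position 2 ('a'): new char, reset run to 1
  Position 3 ('c'): new char, reset run to 1
  Position 4 ('b'): new char, reset run to 1
  Position 5 ('c'): new char, reset run to 1
  Position 6 ('b'): new char, reset run to 1
  Position 7 ('a'): new char, reset run to 1
  Position 8 ('c'): new char, reset run to 1
  Position 9 ('b'): new char, reset run to 1
  Position 10 ('b'): continues run of 'b', length=2
  Position 11 ('c'): new char, reset run to 1
Longest run: 'b' with length 2

2


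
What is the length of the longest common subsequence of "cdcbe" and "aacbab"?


LCS of "cdcbe" and "aacbab"
DP table:
           a    a    c    b    a    b
      0    0    0    0    0    0    0
  c   0    0    0    1    1    1    1
  d   0    0    0    1    1    1    1
  c   0    0    0    1    1    1    1
  b   0    0    0    1    2    2    2
  e   0    0    0    1    2    2    2
LCS length = dp[5][6] = 2

2


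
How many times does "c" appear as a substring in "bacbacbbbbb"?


Searching for "c" in "bacbacbbbbb"
Scanning each position:
  Position 0: "b" => no
  Position 1: "a" => no
  Position 2: "c" => MATCH
  Position 3: "b" => no
  Position 4: "a" => no
  Position 5: "c" => MATCH
  Position 6: "b" => no
  Position 7: "b" => no
  Position 8: "b" => no
  Position 9: "b" => no
  Position 10: "b" => no
Total occurrences: 2

2


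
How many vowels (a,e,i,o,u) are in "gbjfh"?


Input: gbjfh
Checking each character:
  'g' at position 0: consonant
  'b' at position 1: consonant
  'j' at position 2: consonant
  'f' at position 3: consonant
  'h' at position 4: consonant
Total vowels: 0

0


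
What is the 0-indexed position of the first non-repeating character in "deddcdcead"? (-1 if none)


Input: deddcdcead
Character frequencies:
  'a': 1
  'c': 2
  'd': 5
  'e': 2
Scanning left to right for freq == 1:
  Position 0 ('d'): freq=5, skip
  Position 1 ('e'): freq=2, skip
  Position 2 ('d'): freq=5, skip
  Position 3 ('d'): freq=5, skip
  Position 4 ('c'): freq=2, skip
  Position 5 ('d'): freq=5, skip
  Position 6 ('c'): freq=2, skip
  Position 7 ('e'): freq=2, skip
  Position 8 ('a'): unique! => answer = 8

8


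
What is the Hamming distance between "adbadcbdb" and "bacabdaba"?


Comparing "adbadcbdb" and "bacabdaba" position by position:
  Position 0: 'a' vs 'b' => differ
  Position 1: 'd' vs 'a' => differ
  Position 2: 'b' vs 'c' => differ
  Position 3: 'a' vs 'a' => same
  Position 4: 'd' vs 'b' => differ
  Position 5: 'c' vs 'd' => differ
  Position 6: 'b' vs 'a' => differ
  Position 7: 'd' vs 'b' => differ
  Position 8: 'b' vs 'a' => differ
Total differences (Hamming distance): 8

8


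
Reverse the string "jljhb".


Input: jljhb
Reading characters right to left:
  Position 4: 'b'
  Position 3: 'h'
  Position 2: 'j'
  Position 1: 'l'
  Position 0: 'j'
Reversed: bhjlj

bhjlj


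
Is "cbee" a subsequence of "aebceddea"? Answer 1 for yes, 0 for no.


Check if "cbee" is a subsequence of "aebceddea"
Greedy scan:
  Position 0 ('a'): no match needed
  Position 1 ('e'): no match needed
  Position 2 ('b'): no match needed
  Position 3 ('c'): matches sub[0] = 'c'
  Position 4 ('e'): no match needed
  Position 5 ('d'): no match needed
  Position 6 ('d'): no match needed
  Position 7 ('e'): no match needed
  Position 8 ('a'): no match needed
Only matched 1/4 characters => not a subsequence

0


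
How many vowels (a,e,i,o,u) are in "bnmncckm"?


Input: bnmncckm
Checking each character:
  'b' at position 0: consonant
  'n' at position 1: consonant
  'm' at position 2: consonant
  'n' at position 3: consonant
  'c' at position 4: consonant
  'c' at position 5: consonant
  'k' at position 6: consonant
  'm' at position 7: consonant
Total vowels: 0

0


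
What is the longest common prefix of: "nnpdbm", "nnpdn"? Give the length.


Words: nnpdbm, nnpdn
  Position 0: all 'n' => match
  Position 1: all 'n' => match
  Position 2: all 'p' => match
  Position 3: all 'd' => match
  Position 4: ('b', 'n') => mismatch, stop
LCP = "nnpd" (length 4)

4


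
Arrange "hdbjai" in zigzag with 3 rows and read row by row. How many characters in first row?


Zigzag "hdbjai" into 3 rows:
Placing characters:
  'h' => row 0
  'd' => row 1
  'b' => row 2
  'j' => row 1
  'a' => row 0
  'i' => row 1
Rows:
  Row 0: "ha"
  Row 1: "dji"
  Row 2: "b"
First row length: 2

2


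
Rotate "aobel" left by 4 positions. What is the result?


Input: "aobel", rotate left by 4
First 4 characters: "aobe"
Remaining characters: "l"
Concatenate remaining + first: "l" + "aobe" = "laobe"

laobe


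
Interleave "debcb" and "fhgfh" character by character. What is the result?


Interleaving "debcb" and "fhgfh":
  Position 0: 'd' from first, 'f' from second => "df"
  Position 1: 'e' from first, 'h' from second => "eh"
  Position 2: 'b' from first, 'g' from second => "bg"
  Position 3: 'c' from first, 'f' from second => "cf"
  Position 4: 'b' from first, 'h' from second => "bh"
Result: dfehbgcfbh

dfehbgcfbh


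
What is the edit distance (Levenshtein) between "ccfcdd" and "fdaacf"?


Computing edit distance: "ccfcdd" -> "fdaacf"
DP table:
           f    d    a    a    c    f
      0    1    2    3    4    5    6
  c   1    1    2    3    4    4    5
  c   2    2    2    3    4    4    5
  f   3    2    3    3    4    5    4
  c   4    3    3    4    4    4    5
  d   5    4    3    4    5    5    5
  d   6    5    4    4    5    6    6
Edit distance = dp[6][6] = 6

6


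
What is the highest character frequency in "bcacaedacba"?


Input: bcacaedacba
Character counts:
  'a': 4
  'b': 2
  'c': 3
  'd': 1
  'e': 1
Maximum frequency: 4

4


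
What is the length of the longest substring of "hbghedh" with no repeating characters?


Input: "hbghedh"
Sliding window (track last position of each char):
  Position 0 ('h'): window [0,0] length 1 -- new best
  Position 1 ('b'): window [0,1] length 2 -- new best
  Position 2 ('g'): window [0,2] length 3 -- new best
  Position 3 ('h'): repeat (last at 0), move window start to 1
  Position 3 ('h'): window [1,3] length 3
  Position 4 ('e'): window [1,4] length 4 -- new best
  Position 5 ('d'): window [1,5] length 5 -- new best
  Position 6 ('h'): repeat (last at 3), move window start to 4
  Position 6 ('h'): window [4,6] length 3
Longest substring with no repeats: "bghed" with length 5

5


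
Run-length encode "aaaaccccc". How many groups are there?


Input: aaaaccccc
Scanning for consecutive runs:
  Group 1: 'a' x 4 (positions 0-3)
  Group 2: 'c' x 5 (positions 4-8)
Total groups: 2

2


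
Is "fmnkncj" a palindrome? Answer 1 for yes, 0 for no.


Input: fmnkncj
Reversed: jcnknmf
  Compare pos 0 ('f') with pos 6 ('j'): MISMATCH
  Compare pos 1 ('m') with pos 5 ('c'): MISMATCH
  Compare pos 2 ('n') with pos 4 ('n'): match
Result: not a palindrome

0


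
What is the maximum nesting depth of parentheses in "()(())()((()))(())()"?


Input: "()(())()((()))(())()"
Tracking depth:
  Position 0 '(': depth becomes 1
  Position 1 ')': depth becomes 0
  Position 2 '(': depth becomes 1
  Position 3 '(': depth becomes 2
  Position 4 ')': depth becomes 1
  Position 5 ')': depth becomes 0
  Position 6 '(': depth becomes 1
  Position 7 ')': depth becomes 0
  Position 8 '(': depth becomes 1
  Position 9 '(': depth becomes 2
  Position 10 '(': depth becomes 3
  Position 11 ')': depth becomes 2
  Position 12 ')': depth becomes 1
  Position 13 ')': depth becomes 0
  Position 14 '(': depth becomes 1
  Position 15 '(': depth becomes 2
  Position 16 ')': depth becomes 1
  Position 17 ')': depth becomes 0
  Position 18 '(': depth becomes 1
  Position 19 ')': depth becomes 0
Maximum depth reached: 3

3


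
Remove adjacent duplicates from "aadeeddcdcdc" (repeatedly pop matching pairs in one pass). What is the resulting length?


Input: aadeeddcdcdc
Stack-based adjacent duplicate removal:
  Read 'a': push. Stack: a
  Read 'a': matches stack top 'a' => pop. Stack: (empty)
  Read 'd': push. Stack: d
  Read 'e': push. Stack: de
  Read 'e': matches stack top 'e' => pop. Stack: d
  Read 'd': matches stack top 'd' => pop. Stack: (empty)
  Read 'd': push. Stack: d
  Read 'c': push. Stack: dc
  Read 'd': push. Stack: dcd
  Read 'c': push. Stack: dcdc
  Read 'd': push. Stack: dcdcd
  Read 'c': push. Stack: dcdcdc
Final stack: "dcdcdc" (length 6)

6


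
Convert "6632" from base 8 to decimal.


Input: "6632" in base 8
Positional expansion:
  Digit '6' (value 6) x 8^3 = 3072
  Digit '6' (value 6) x 8^2 = 384
  Digit '3' (value 3) x 8^1 = 24
  Digit '2' (value 2) x 8^0 = 2
Sum = 3482

3482


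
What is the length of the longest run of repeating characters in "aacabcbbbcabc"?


Input: "aacabcbbbcabc"
Scanning for longest run:
  Position 1 ('a'): continues run of 'a', length=2
  Position 2 ('c'): new char, reset run to 1
  Position 3 ('a'): new char, reset run to 1
  Position 4 ('b'): new char, reset run to 1
  Position 5 ('c'): new char, reset run to 1
  Position 6 ('b'): new char, reset run to 1
  Position 7 ('b'): continues run of 'b', length=2
  Position 8 ('b'): continues run of 'b', length=3
  Position 9 ('c'): new char, reset run to 1
  Position 10 ('a'): new char, reset run to 1
  Position 11 ('b'): new char, reset run to 1
  Position 12 ('c'): new char, reset run to 1
Longest run: 'b' with length 3

3


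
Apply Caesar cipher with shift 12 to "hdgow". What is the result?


Caesar cipher: shift "hdgow" by 12
  'h' (pos 7) + 12 = pos 19 = 't'
  'd' (pos 3) + 12 = pos 15 = 'p'
  'g' (pos 6) + 12 = pos 18 = 's'
  'o' (pos 14) + 12 = pos 0 = 'a'
  'w' (pos 22) + 12 = pos 8 = 'i'
Result: tpsai

tpsai


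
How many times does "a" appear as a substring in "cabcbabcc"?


Searching for "a" in "cabcbabcc"
Scanning each position:
  Position 0: "c" => no
  Position 1: "a" => MATCH
  Position 2: "b" => no
  Position 3: "c" => no
  Position 4: "b" => no
  Position 5: "a" => MATCH
  Position 6: "b" => no
  Position 7: "c" => no
  Position 8: "c" => no
Total occurrences: 2

2


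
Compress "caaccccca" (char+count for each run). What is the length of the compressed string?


Input: caaccccca
Runs:
  'c' x 1 => "c1"
  'a' x 2 => "a2"
  'c' x 5 => "c5"
  'a' x 1 => "a1"
Compressed: "c1a2c5a1"
Compressed length: 8

8


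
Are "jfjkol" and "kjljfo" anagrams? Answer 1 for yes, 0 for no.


Strings: "jfjkol", "kjljfo"
Sorted first:  fjjklo
Sorted second: fjjklo
Sorted forms match => anagrams

1


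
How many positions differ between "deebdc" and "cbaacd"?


Comparing "deebdc" and "cbaacd" position by position:
  Position 0: 'd' vs 'c' => DIFFER
  Position 1: 'e' vs 'b' => DIFFER
  Position 2: 'e' vs 'a' => DIFFER
  Position 3: 'b' vs 'a' => DIFFER
  Position 4: 'd' vs 'c' => DIFFER
  Position 5: 'c' vs 'd' => DIFFER
Positions that differ: 6

6


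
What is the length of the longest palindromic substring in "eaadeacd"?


Input: "eaadeacd"
Checking substrings for palindromes:
  [1:3] "aa" (len 2) => palindrome
Longest palindromic substring: "aa" with length 2

2


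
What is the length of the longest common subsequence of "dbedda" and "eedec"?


LCS of "dbedda" and "eedec"
DP table:
           e    e    d    e    c
      0    0    0    0    0    0
  d   0    0    0    1    1    1
  b   0    0    0    1    1    1
  e   0    1    1    1    2    2
  d   0    1    1    2    2    2
  d   0    1    1    2    2    2
  a   0    1    1    2    2    2
LCS length = dp[6][5] = 2

2


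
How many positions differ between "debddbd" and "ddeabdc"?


Comparing "debddbd" and "ddeabdc" position by position:
  Position 0: 'd' vs 'd' => same
  Position 1: 'e' vs 'd' => DIFFER
  Position 2: 'b' vs 'e' => DIFFER
  Position 3: 'd' vs 'a' => DIFFER
  Position 4: 'd' vs 'b' => DIFFER
  Position 5: 'b' vs 'd' => DIFFER
  Position 6: 'd' vs 'c' => DIFFER
Positions that differ: 6

6


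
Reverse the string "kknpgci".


Input: kknpgci
Reading characters right to left:
  Position 6: 'i'
  Position 5: 'c'
  Position 4: 'g'
  Position 3: 'p'
  Position 2: 'n'
  Position 1: 'k'
  Position 0: 'k'
Reversed: icgpnkk

icgpnkk


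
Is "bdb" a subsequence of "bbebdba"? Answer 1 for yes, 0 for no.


Check if "bdb" is a subsequence of "bbebdba"
Greedy scan:
  Position 0 ('b'): matches sub[0] = 'b'
  Position 1 ('b'): no match needed
  Position 2 ('e'): no match needed
  Position 3 ('b'): no match needed
  Position 4 ('d'): matches sub[1] = 'd'
  Position 5 ('b'): matches sub[2] = 'b'
  Position 6 ('a'): no match needed
All 3 characters matched => is a subsequence

1


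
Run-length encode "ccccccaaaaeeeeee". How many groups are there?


Input: ccccccaaaaeeeeee
Scanning for consecutive runs:
  Group 1: 'c' x 6 (positions 0-5)
  Group 2: 'a' x 4 (positions 6-9)
  Group 3: 'e' x 6 (positions 10-15)
Total groups: 3

3


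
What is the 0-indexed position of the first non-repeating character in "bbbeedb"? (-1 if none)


Input: bbbeedb
Character frequencies:
  'b': 4
  'd': 1
  'e': 2
Scanning left to right for freq == 1:
  Position 0 ('b'): freq=4, skip
  Position 1 ('b'): freq=4, skip
  Position 2 ('b'): freq=4, skip
  Position 3 ('e'): freq=2, skip
  Position 4 ('e'): freq=2, skip
  Position 5 ('d'): unique! => answer = 5

5


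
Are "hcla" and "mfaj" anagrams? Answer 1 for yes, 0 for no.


Strings: "hcla", "mfaj"
Sorted first:  achl
Sorted second: afjm
Differ at position 1: 'c' vs 'f' => not anagrams

0


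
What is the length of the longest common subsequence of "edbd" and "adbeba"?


LCS of "edbd" and "adbeba"
DP table:
           a    d    b    e    b    a
      0    0    0    0    0    0    0
  e   0    0    0    0    1    1    1
  d   0    0    1    1    1    1    1
  b   0    0    1    2    2    2    2
  d   0    0    1    2    2    2    2
LCS length = dp[4][6] = 2

2


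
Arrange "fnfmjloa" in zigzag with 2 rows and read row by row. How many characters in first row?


Zigzag "fnfmjloa" into 2 rows:
Placing characters:
  'f' => row 0
  'n' => row 1
  'f' => row 0
  'm' => row 1
  'j' => row 0
  'l' => row 1
  'o' => row 0
  'a' => row 1
Rows:
  Row 0: "ffjo"
  Row 1: "nmla"
First row length: 4

4


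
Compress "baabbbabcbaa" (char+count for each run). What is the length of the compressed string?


Input: baabbbabcbaa
Runs:
  'b' x 1 => "b1"
  'a' x 2 => "a2"
  'b' x 3 => "b3"
  'a' x 1 => "a1"
  'b' x 1 => "b1"
  'c' x 1 => "c1"
  'b' x 1 => "b1"
  'a' x 2 => "a2"
Compressed: "b1a2b3a1b1c1b1a2"
Compressed length: 16

16


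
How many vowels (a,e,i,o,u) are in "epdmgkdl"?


Input: epdmgkdl
Checking each character:
  'e' at position 0: vowel (running total: 1)
  'p' at position 1: consonant
  'd' at position 2: consonant
  'm' at position 3: consonant
  'g' at position 4: consonant
  'k' at position 5: consonant
  'd' at position 6: consonant
  'l' at position 7: consonant
Total vowels: 1

1


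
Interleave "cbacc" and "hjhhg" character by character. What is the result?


Interleaving "cbacc" and "hjhhg":
  Position 0: 'c' from first, 'h' from second => "ch"
  Position 1: 'b' from first, 'j' from second => "bj"
  Position 2: 'a' from first, 'h' from second => "ah"
  Position 3: 'c' from first, 'h' from second => "ch"
  Position 4: 'c' from first, 'g' from second => "cg"
Result: chbjahchcg

chbjahchcg


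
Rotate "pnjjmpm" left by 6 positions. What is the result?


Input: "pnjjmpm", rotate left by 6
First 6 characters: "pnjjmp"
Remaining characters: "m"
Concatenate remaining + first: "m" + "pnjjmp" = "mpnjjmp"

mpnjjmp


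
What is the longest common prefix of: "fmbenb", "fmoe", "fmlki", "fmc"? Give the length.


Words: fmbenb, fmoe, fmlki, fmc
  Position 0: all 'f' => match
  Position 1: all 'm' => match
  Position 2: ('b', 'o', 'l', 'c') => mismatch, stop
LCP = "fm" (length 2)

2


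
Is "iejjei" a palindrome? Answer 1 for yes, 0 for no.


Input: iejjei
Reversed: iejjei
  Compare pos 0 ('i') with pos 5 ('i'): match
  Compare pos 1 ('e') with pos 4 ('e'): match
  Compare pos 2 ('j') with pos 3 ('j'): match
Result: palindrome

1


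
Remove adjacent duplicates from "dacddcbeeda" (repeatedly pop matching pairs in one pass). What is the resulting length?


Input: dacddcbeeda
Stack-based adjacent duplicate removal:
  Read 'd': push. Stack: d
  Read 'a': push. Stack: da
  Read 'c': push. Stack: dac
  Read 'd': push. Stack: dacd
  Read 'd': matches stack top 'd' => pop. Stack: dac
  Read 'c': matches stack top 'c' => pop. Stack: da
  Read 'b': push. Stack: dab
  Read 'e': push. Stack: dabe
  Read 'e': matches stack top 'e' => pop. Stack: dab
  Read 'd': push. Stack: dabd
  Read 'a': push. Stack: dabda
Final stack: "dabda" (length 5)

5


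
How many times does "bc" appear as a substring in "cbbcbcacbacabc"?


Searching for "bc" in "cbbcbcacbacabc"
Scanning each position:
  Position 0: "cb" => no
  Position 1: "bb" => no
  Position 2: "bc" => MATCH
  Position 3: "cb" => no
  Position 4: "bc" => MATCH
  Position 5: "ca" => no
  Position 6: "ac" => no
  Position 7: "cb" => no
  Position 8: "ba" => no
  Position 9: "ac" => no
  Position 10: "ca" => no
  Position 11: "ab" => no
  Position 12: "bc" => MATCH
Total occurrences: 3

3


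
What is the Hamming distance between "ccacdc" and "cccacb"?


Comparing "ccacdc" and "cccacb" position by position:
  Position 0: 'c' vs 'c' => same
  Position 1: 'c' vs 'c' => same
  Position 2: 'a' vs 'c' => differ
  Position 3: 'c' vs 'a' => differ
  Position 4: 'd' vs 'c' => differ
  Position 5: 'c' vs 'b' => differ
Total differences (Hamming distance): 4

4


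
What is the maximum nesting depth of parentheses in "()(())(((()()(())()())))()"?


Input: "()(())(((()()(())()())))()"
Tracking depth:
  Position 0 '(': depth becomes 1
  Position 1 ')': depth becomes 0
  Position 2 '(': depth becomes 1
  Position 3 '(': depth becomes 2
  Position 4 ')': depth becomes 1
  Position 5 ')': depth becomes 0
  Position 6 '(': depth becomes 1
  Position 7 '(': depth becomes 2
  Position 8 '(': depth becomes 3
  Position 9 '(': depth becomes 4
  Position 10 ')': depth becomes 3
  Position 11 '(': depth becomes 4
  Position 12 ')': depth becomes 3
  Position 13 '(': depth becomes 4
  Position 14 '(': depth becomes 5
  Position 15 ')': depth becomes 4
  Position 16 ')': depth becomes 3
  Position 17 '(': depth becomes 4
  Position 18 ')': depth becomes 3
  Position 19 '(': depth becomes 4
  Position 20 ')': depth becomes 3
  Position 21 ')': depth becomes 2
  Position 22 ')': depth becomes 1
  Position 23 ')': depth becomes 0
  Position 24 '(': depth becomes 1
  Position 25 ')': depth becomes 0
Maximum depth reached: 5

5


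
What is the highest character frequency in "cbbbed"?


Input: cbbbed
Character counts:
  'b': 3
  'c': 1
  'd': 1
  'e': 1
Maximum frequency: 3

3


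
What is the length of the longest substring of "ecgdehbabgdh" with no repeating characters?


Input: "ecgdehbabgdh"
Sliding window (track last position of each char):
  Position 0 ('e'): window [0,0] length 1 -- new best
  Position 1 ('c'): window [0,1] length 2 -- new best
  Position 2 ('g'): window [0,2] length 3 -- new best
  Position 3 ('d'): window [0,3] length 4 -- new best
  Position 4 ('e'): repeat (last at 0), move window start to 1
  Position 4 ('e'): window [1,4] length 4
  Position 5 ('h'): window [1,5] length 5 -- new best
  Position 6 ('b'): window [1,6] length 6 -- new best
  Position 7 ('a'): window [1,7] length 7 -- new best
  Position 8 ('b'): repeat (last at 6), move window start to 7
  Position 8 ('b'): window [7,8] length 2
  Position 9 ('g'): window [7,9] length 3
  Position 10 ('d'): window [7,10] length 4
  Position 11 ('h'): window [7,11] length 5
Longest substring with no repeats: "cgdehba" with length 7

7


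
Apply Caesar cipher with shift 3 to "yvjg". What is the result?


Caesar cipher: shift "yvjg" by 3
  'y' (pos 24) + 3 = pos 1 = 'b'
  'v' (pos 21) + 3 = pos 24 = 'y'
  'j' (pos 9) + 3 = pos 12 = 'm'
  'g' (pos 6) + 3 = pos 9 = 'j'
Result: bymj

bymj


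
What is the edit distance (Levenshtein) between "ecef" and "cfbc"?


Computing edit distance: "ecef" -> "cfbc"
DP table:
           c    f    b    c
      0    1    2    3    4
  e   1    1    2    3    4
  c   2    1    2    3    3
  e   3    2    2    3    4
  f   4    3    2    3    4
Edit distance = dp[4][4] = 4

4


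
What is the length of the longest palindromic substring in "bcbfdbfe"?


Input: "bcbfdbfe"
Checking substrings for palindromes:
  [0:3] "bcb" (len 3) => palindrome
Longest palindromic substring: "bcb" with length 3

3


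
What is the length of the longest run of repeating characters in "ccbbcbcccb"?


Input: "ccbbcbcccb"
Scanning for longest run:
  Position 1 ('c'): continues run of 'c', length=2
  Position 2 ('b'): new char, reset run to 1
  Position 3 ('b'): continues run of 'b', length=2
  Position 4 ('c'): new char, reset run to 1
  Position 5 ('b'): new char, reset run to 1
  Position 6 ('c'): new char, reset run to 1
  Position 7 ('c'): continues run of 'c', length=2
  Position 8 ('c'): continues run of 'c', length=3
  Position 9 ('b'): new char, reset run to 1
Longest run: 'c' with length 3

3


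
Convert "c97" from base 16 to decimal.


Input: "c97" in base 16
Positional expansion:
  Digit 'c' (value 12) x 16^2 = 3072
  Digit '9' (value 9) x 16^1 = 144
  Digit '7' (value 7) x 16^0 = 7
Sum = 3223

3223


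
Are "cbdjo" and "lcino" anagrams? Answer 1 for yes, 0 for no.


Strings: "cbdjo", "lcino"
Sorted first:  bcdjo
Sorted second: cilno
Differ at position 0: 'b' vs 'c' => not anagrams

0


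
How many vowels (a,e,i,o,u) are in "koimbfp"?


Input: koimbfp
Checking each character:
  'k' at position 0: consonant
  'o' at position 1: vowel (running total: 1)
  'i' at position 2: vowel (running total: 2)
  'm' at position 3: consonant
  'b' at position 4: consonant
  'f' at position 5: consonant
  'p' at position 6: consonant
Total vowels: 2

2


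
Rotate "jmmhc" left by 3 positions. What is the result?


Input: "jmmhc", rotate left by 3
First 3 characters: "jmm"
Remaining characters: "hc"
Concatenate remaining + first: "hc" + "jmm" = "hcjmm"

hcjmm


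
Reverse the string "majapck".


Input: majapck
Reading characters right to left:
  Position 6: 'k'
  Position 5: 'c'
  Position 4: 'p'
  Position 3: 'a'
  Position 2: 'j'
  Position 1: 'a'
  Position 0: 'm'
Reversed: kcpajam

kcpajam


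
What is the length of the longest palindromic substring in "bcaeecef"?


Input: "bcaeecef"
Checking substrings for palindromes:
  [4:7] "ece" (len 3) => palindrome
  [3:5] "ee" (len 2) => palindrome
Longest palindromic substring: "ece" with length 3

3


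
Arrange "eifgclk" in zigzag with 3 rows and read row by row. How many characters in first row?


Zigzag "eifgclk" into 3 rows:
Placing characters:
  'e' => row 0
  'i' => row 1
  'f' => row 2
  'g' => row 1
  'c' => row 0
  'l' => row 1
  'k' => row 2
Rows:
  Row 0: "ec"
  Row 1: "igl"
  Row 2: "fk"
First row length: 2

2


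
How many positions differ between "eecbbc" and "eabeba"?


Comparing "eecbbc" and "eabeba" position by position:
  Position 0: 'e' vs 'e' => same
  Position 1: 'e' vs 'a' => DIFFER
  Position 2: 'c' vs 'b' => DIFFER
  Position 3: 'b' vs 'e' => DIFFER
  Position 4: 'b' vs 'b' => same
  Position 5: 'c' vs 'a' => DIFFER
Positions that differ: 4

4


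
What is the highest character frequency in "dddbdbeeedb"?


Input: dddbdbeeedb
Character counts:
  'b': 3
  'd': 5
  'e': 3
Maximum frequency: 5

5


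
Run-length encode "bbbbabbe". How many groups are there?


Input: bbbbabbe
Scanning for consecutive runs:
  Group 1: 'b' x 4 (positions 0-3)
  Group 2: 'a' x 1 (positions 4-4)
  Group 3: 'b' x 2 (positions 5-6)
  Group 4: 'e' x 1 (positions 7-7)
Total groups: 4

4


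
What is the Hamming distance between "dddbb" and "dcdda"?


Comparing "dddbb" and "dcdda" position by position:
  Position 0: 'd' vs 'd' => same
  Position 1: 'd' vs 'c' => differ
  Position 2: 'd' vs 'd' => same
  Position 3: 'b' vs 'd' => differ
  Position 4: 'b' vs 'a' => differ
Total differences (Hamming distance): 3

3


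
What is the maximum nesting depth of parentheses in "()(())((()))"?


Input: "()(())((()))"
Tracking depth:
  Position 0 '(': depth becomes 1
  Position 1 ')': depth becomes 0
  Position 2 '(': depth becomes 1
  Position 3 '(': depth becomes 2
  Position 4 ')': depth becomes 1
  Position 5 ')': depth becomes 0
  Position 6 '(': depth becomes 1
  Position 7 '(': depth becomes 2
  Position 8 '(': depth becomes 3
  Position 9 ')': depth becomes 2
  Position 10 ')': depth becomes 1
  Position 11 ')': depth becomes 0
Maximum depth reached: 3

3


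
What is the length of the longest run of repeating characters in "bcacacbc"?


Input: "bcacacbc"
Scanning for longest run:
  Position 1 ('c'): new char, reset run to 1
  Position 2 ('a'): new char, reset run to 1
  Position 3 ('c'): new char, reset run to 1
  Position 4 ('a'): new char, reset run to 1
  Position 5 ('c'): new char, reset run to 1
  Position 6 ('b'): new char, reset run to 1
  Position 7 ('c'): new char, reset run to 1
Longest run: 'b' with length 1

1


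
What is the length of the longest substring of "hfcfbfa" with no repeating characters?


Input: "hfcfbfa"
Sliding window (track last position of each char):
  Position 0 ('h'): window [0,0] length 1 -- new best
  Position 1 ('f'): window [0,1] length 2 -- new best
  Position 2 ('c'): window [0,2] length 3 -- new best
  Position 3 ('f'): repeat (last at 1), move window start to 2
  Position 3 ('f'): window [2,3] length 2
  Position 4 ('b'): window [2,4] length 3
  Position 5 ('f'): repeat (last at 3), move window start to 4
  Position 5 ('f'): window [4,5] length 2
  Position 6 ('a'): window [4,6] length 3
Longest substring with no repeats: "hfc" with length 3

3


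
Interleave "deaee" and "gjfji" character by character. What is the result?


Interleaving "deaee" and "gjfji":
  Position 0: 'd' from first, 'g' from second => "dg"
  Position 1: 'e' from first, 'j' from second => "ej"
  Position 2: 'a' from first, 'f' from second => "af"
  Position 3: 'e' from first, 'j' from second => "ej"
  Position 4: 'e' from first, 'i' from second => "ei"
Result: dgejafejei

dgejafejei


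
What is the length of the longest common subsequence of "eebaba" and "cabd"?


LCS of "eebaba" and "cabd"
DP table:
           c    a    b    d
      0    0    0    0    0
  e   0    0    0    0    0
  e   0    0    0    0    0
  b   0    0    0    1    1
  a   0    0    1    1    1
  b   0    0    1    2    2
  a   0    0    1    2    2
LCS length = dp[6][4] = 2

2


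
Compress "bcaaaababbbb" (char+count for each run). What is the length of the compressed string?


Input: bcaaaababbbb
Runs:
  'b' x 1 => "b1"
  'c' x 1 => "c1"
  'a' x 4 => "a4"
  'b' x 1 => "b1"
  'a' x 1 => "a1"
  'b' x 4 => "b4"
Compressed: "b1c1a4b1a1b4"
Compressed length: 12

12


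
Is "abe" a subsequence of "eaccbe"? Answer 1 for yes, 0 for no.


Check if "abe" is a subsequence of "eaccbe"
Greedy scan:
  Position 0 ('e'): no match needed
  Position 1 ('a'): matches sub[0] = 'a'
  Position 2 ('c'): no match needed
  Position 3 ('c'): no match needed
  Position 4 ('b'): matches sub[1] = 'b'
  Position 5 ('e'): matches sub[2] = 'e'
All 3 characters matched => is a subsequence

1


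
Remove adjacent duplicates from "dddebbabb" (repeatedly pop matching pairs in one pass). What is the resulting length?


Input: dddebbabb
Stack-based adjacent duplicate removal:
  Read 'd': push. Stack: d
  Read 'd': matches stack top 'd' => pop. Stack: (empty)
  Read 'd': push. Stack: d
  Read 'e': push. Stack: de
  Read 'b': push. Stack: deb
  Read 'b': matches stack top 'b' => pop. Stack: de
  Read 'a': push. Stack: dea
  Read 'b': push. Stack: deab
  Read 'b': matches stack top 'b' => pop. Stack: dea
Final stack: "dea" (length 3)

3


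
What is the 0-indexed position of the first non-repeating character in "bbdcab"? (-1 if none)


Input: bbdcab
Character frequencies:
  'a': 1
  'b': 3
  'c': 1
  'd': 1
Scanning left to right for freq == 1:
  Position 0 ('b'): freq=3, skip
  Position 1 ('b'): freq=3, skip
  Position 2 ('d'): unique! => answer = 2

2


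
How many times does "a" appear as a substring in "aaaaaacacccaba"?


Searching for "a" in "aaaaaacacccaba"
Scanning each position:
  Position 0: "a" => MATCH
  Position 1: "a" => MATCH
  Position 2: "a" => MATCH
  Position 3: "a" => MATCH
  Position 4: "a" => MATCH
  Position 5: "a" => MATCH
  Position 6: "c" => no
  Position 7: "a" => MATCH
  Position 8: "c" => no
  Position 9: "c" => no
  Position 10: "c" => no
  Position 11: "a" => MATCH
  Position 12: "b" => no
  Position 13: "a" => MATCH
Total occurrences: 9

9


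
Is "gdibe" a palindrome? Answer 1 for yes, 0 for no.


Input: gdibe
Reversed: ebidg
  Compare pos 0 ('g') with pos 4 ('e'): MISMATCH
  Compare pos 1 ('d') with pos 3 ('b'): MISMATCH
Result: not a palindrome

0


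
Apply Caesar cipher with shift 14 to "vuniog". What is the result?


Caesar cipher: shift "vuniog" by 14
  'v' (pos 21) + 14 = pos 9 = 'j'
  'u' (pos 20) + 14 = pos 8 = 'i'
  'n' (pos 13) + 14 = pos 1 = 'b'
  'i' (pos 8) + 14 = pos 22 = 'w'
  'o' (pos 14) + 14 = pos 2 = 'c'
  'g' (pos 6) + 14 = pos 20 = 'u'
Result: jibwcu

jibwcu


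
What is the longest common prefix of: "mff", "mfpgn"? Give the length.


Words: mff, mfpgn
  Position 0: all 'm' => match
  Position 1: all 'f' => match
  Position 2: ('f', 'p') => mismatch, stop
LCP = "mf" (length 2)

2


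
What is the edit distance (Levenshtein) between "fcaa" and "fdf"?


Computing edit distance: "fcaa" -> "fdf"
DP table:
           f    d    f
      0    1    2    3
  f   1    0    1    2
  c   2    1    1    2
  a   3    2    2    2
  a   4    3    3    3
Edit distance = dp[4][3] = 3

3


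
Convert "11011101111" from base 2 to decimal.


Input: "11011101111" in base 2
Positional expansion:
  Digit '1' (value 1) x 2^10 = 1024
  Digit '1' (value 1) x 2^9 = 512
  Digit '0' (value 0) x 2^8 = 0
  Digit '1' (value 1) x 2^7 = 128
  Digit '1' (value 1) x 2^6 = 64
  Digit '1' (value 1) x 2^5 = 32
  Digit '0' (value 0) x 2^4 = 0
  Digit '1' (value 1) x 2^3 = 8
  Digit '1' (value 1) x 2^2 = 4
  Digit '1' (value 1) x 2^1 = 2
  Digit '1' (value 1) x 2^0 = 1
Sum = 1775

1775


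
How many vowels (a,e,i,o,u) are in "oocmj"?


Input: oocmj
Checking each character:
  'o' at position 0: vowel (running total: 1)
  'o' at position 1: vowel (running total: 2)
  'c' at position 2: consonant
  'm' at position 3: consonant
  'j' at position 4: consonant
Total vowels: 2

2


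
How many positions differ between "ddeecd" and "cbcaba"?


Comparing "ddeecd" and "cbcaba" position by position:
  Position 0: 'd' vs 'c' => DIFFER
  Position 1: 'd' vs 'b' => DIFFER
  Position 2: 'e' vs 'c' => DIFFER
  Position 3: 'e' vs 'a' => DIFFER
  Position 4: 'c' vs 'b' => DIFFER
  Position 5: 'd' vs 'a' => DIFFER
Positions that differ: 6

6


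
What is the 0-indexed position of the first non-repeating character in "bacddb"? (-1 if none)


Input: bacddb
Character frequencies:
  'a': 1
  'b': 2
  'c': 1
  'd': 2
Scanning left to right for freq == 1:
  Position 0 ('b'): freq=2, skip
  Position 1 ('a'): unique! => answer = 1

1


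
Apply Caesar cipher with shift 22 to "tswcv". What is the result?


Caesar cipher: shift "tswcv" by 22
  't' (pos 19) + 22 = pos 15 = 'p'
  's' (pos 18) + 22 = pos 14 = 'o'
  'w' (pos 22) + 22 = pos 18 = 's'
  'c' (pos 2) + 22 = pos 24 = 'y'
  'v' (pos 21) + 22 = pos 17 = 'r'
Result: posyr

posyr


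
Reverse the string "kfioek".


Input: kfioek
Reading characters right to left:
  Position 5: 'k'
  Position 4: 'e'
  Position 3: 'o'
  Position 2: 'i'
  Position 1: 'f'
  Position 0: 'k'
Reversed: keoifk

keoifk


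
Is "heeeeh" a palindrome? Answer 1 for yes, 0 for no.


Input: heeeeh
Reversed: heeeeh
  Compare pos 0 ('h') with pos 5 ('h'): match
  Compare pos 1 ('e') with pos 4 ('e'): match
  Compare pos 2 ('e') with pos 3 ('e'): match
Result: palindrome

1


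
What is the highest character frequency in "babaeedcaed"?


Input: babaeedcaed
Character counts:
  'a': 3
  'b': 2
  'c': 1
  'd': 2
  'e': 3
Maximum frequency: 3

3


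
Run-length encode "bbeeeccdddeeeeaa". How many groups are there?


Input: bbeeeccdddeeeeaa
Scanning for consecutive runs:
  Group 1: 'b' x 2 (positions 0-1)
  Group 2: 'e' x 3 (positions 2-4)
  Group 3: 'c' x 2 (positions 5-6)
  Group 4: 'd' x 3 (positions 7-9)
  Group 5: 'e' x 4 (positions 10-13)
  Group 6: 'a' x 2 (positions 14-15)
Total groups: 6

6


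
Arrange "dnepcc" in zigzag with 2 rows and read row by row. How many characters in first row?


Zigzag "dnepcc" into 2 rows:
Placing characters:
  'd' => row 0
  'n' => row 1
  'e' => row 0
  'p' => row 1
  'c' => row 0
  'c' => row 1
Rows:
  Row 0: "dec"
  Row 1: "npc"
First row length: 3

3


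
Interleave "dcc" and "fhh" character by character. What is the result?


Interleaving "dcc" and "fhh":
  Position 0: 'd' from first, 'f' from second => "df"
  Position 1: 'c' from first, 'h' from second => "ch"
  Position 2: 'c' from first, 'h' from second => "ch"
Result: dfchch

dfchch


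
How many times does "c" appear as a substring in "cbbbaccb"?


Searching for "c" in "cbbbaccb"
Scanning each position:
  Position 0: "c" => MATCH
  Position 1: "b" => no
  Position 2: "b" => no
  Position 3: "b" => no
  Position 4: "a" => no
  Position 5: "c" => MATCH
  Position 6: "c" => MATCH
  Position 7: "b" => no
Total occurrences: 3

3


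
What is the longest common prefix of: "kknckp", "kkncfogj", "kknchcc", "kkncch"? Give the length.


Words: kknckp, kkncfogj, kknchcc, kkncch
  Position 0: all 'k' => match
  Position 1: all 'k' => match
  Position 2: all 'n' => match
  Position 3: all 'c' => match
  Position 4: ('k', 'f', 'h', 'c') => mismatch, stop
LCP = "kknc" (length 4)

4


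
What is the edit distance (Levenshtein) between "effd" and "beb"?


Computing edit distance: "effd" -> "beb"
DP table:
           b    e    b
      0    1    2    3
  e   1    1    1    2
  f   2    2    2    2
  f   3    3    3    3
  d   4    4    4    4
Edit distance = dp[4][3] = 4

4


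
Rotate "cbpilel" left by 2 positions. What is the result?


Input: "cbpilel", rotate left by 2
First 2 characters: "cb"
Remaining characters: "pilel"
Concatenate remaining + first: "pilel" + "cb" = "pilelcb"

pilelcb


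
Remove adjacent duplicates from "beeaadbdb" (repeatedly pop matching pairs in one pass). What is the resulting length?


Input: beeaadbdb
Stack-based adjacent duplicate removal:
  Read 'b': push. Stack: b
  Read 'e': push. Stack: be
  Read 'e': matches stack top 'e' => pop. Stack: b
  Read 'a': push. Stack: ba
  Read 'a': matches stack top 'a' => pop. Stack: b
  Read 'd': push. Stack: bd
  Read 'b': push. Stack: bdb
  Read 'd': push. Stack: bdbd
  Read 'b': push. Stack: bdbdb
Final stack: "bdbdb" (length 5)

5
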